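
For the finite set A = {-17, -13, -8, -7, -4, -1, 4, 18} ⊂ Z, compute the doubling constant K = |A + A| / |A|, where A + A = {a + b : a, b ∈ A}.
K = |A + A| / |A| = 32/8 = 4

Enumerate A + A = {a + b : a, b ∈ A}. With |A| = 8, there are |A|^2 = 64 ordered sum pairs; collecting distinct values, A + A = {-34, -30, -26, -25, -24, -21, -20, -18, -17, -16, -15, -14, -13, -12, -11, -9, -8, -5, -4, -3, -2, 0, 1, 3, 5, 8, 10, 11, 14, 17, 22, 36}, so |A + A| = 32. Thus K = 32/8 = 4. For comparison, the minimum possible |A + A| over all 8-element sets is 2·8 − 1 = 15 (so min K = 15/8), attained only by arithmetic progressions.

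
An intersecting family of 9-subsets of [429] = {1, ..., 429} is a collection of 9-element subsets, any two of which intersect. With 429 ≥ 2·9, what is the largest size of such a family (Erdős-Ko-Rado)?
max |F| = C(428, 8) = 26148719147728035

Erdős-Ko-Rado (1961): when n ≥ 2k, max |F| = C(n−1, k−1). The bound is attained by the star {A : i ∈ A} for any fixed i ∈ [n]. Here C(429−1, 9−1) = C(428, 8) = 26148719147728035.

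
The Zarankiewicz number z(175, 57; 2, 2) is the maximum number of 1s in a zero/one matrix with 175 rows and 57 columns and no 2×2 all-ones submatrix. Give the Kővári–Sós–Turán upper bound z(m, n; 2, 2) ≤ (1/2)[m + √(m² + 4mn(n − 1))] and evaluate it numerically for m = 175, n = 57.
z(175, 57; 2, 2) ≤ (1/2)[175 + √(175² + 4·175·57·56)] = (1/2)[175 + √2265025] = 840

Kővári–Sós–Turán: let r_1, ..., r_175 be the row sums and z = Σ r_i the total number of 1s. Each pair of columns can share at most one row with both entries 1 (else a 2×2 all-ones block appears), so Σ_i C(r_i, 2) ≤ C(57, 2) = 1596. By convexity Σ_i C(r_i, 2) ≥ 175·C(z/175, 2) = z(z − 175)/(2·175), giving z² − 175z − 175·57·56 ≤ 0 and hence z ≤ (1/2)[175 + √(30625 + 4·558600)] = (1/2)[175 + √2265025] ≈ (1/2)(175 + 1505) = 840.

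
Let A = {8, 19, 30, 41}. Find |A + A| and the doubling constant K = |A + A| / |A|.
K = |A + A| / |A| = 7/4

Enumerate A + A = {a + b : a, b ∈ A}. With |A| = 4, there are |A|^2 = 16 ordered sum pairs; collecting distinct values, A + A = {16, 27, 38, 49, 60, 71, 82}, so |A + A| = 7. Thus K = 7/4. Here |A + A| = 2|A| − 1 = 7, the minimum possible — so K = 7/4 is minimal, which holds iff A is an arithmetic progression.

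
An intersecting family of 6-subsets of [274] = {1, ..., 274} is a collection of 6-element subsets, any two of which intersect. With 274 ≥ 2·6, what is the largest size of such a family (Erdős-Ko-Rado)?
max |F| = C(273, 5) = 12179673324

The Erdős-Ko-Rado theorem states: for n ≥ 2k, an intersecting family of k-subsets of an n-element set has size at most C(n − 1, k − 1), with equality for 'star' families {A ⊆ [n] : |A| = k, i ∈ A} (fix an element i). For n = 274, k = 6: C(273, 5) = 12179673324.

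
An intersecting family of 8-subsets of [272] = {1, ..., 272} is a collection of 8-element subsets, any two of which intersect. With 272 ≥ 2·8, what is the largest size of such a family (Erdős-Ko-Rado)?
max |F| = C(271, 7) = 19698282637155

Erdős-Ko-Rado (1961): when n ≥ 2k, max |F| = C(n−1, k−1). The bound is attained by the star {A : i ∈ A} for any fixed i ∈ [n]. Here C(272−1, 8−1) = C(271, 7) = 19698282637155.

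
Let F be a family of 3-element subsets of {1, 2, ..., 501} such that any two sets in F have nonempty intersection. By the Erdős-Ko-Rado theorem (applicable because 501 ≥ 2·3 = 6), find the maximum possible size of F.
max |F| = C(500, 2) = 124750

Erdős-Ko-Rado (1961): when n ≥ 2k, max |F| = C(n−1, k−1). The bound is attained by the star {A : i ∈ A} for any fixed i ∈ [n]. Here C(501−1, 3−1) = C(500, 2) = 124750.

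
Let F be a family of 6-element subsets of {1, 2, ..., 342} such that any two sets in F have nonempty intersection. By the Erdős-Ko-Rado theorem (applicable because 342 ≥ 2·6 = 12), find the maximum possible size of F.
max |F| = C(341, 5) = 37307689133

The Erdős-Ko-Rado theorem states: for n ≥ 2k, an intersecting family of k-subsets of an n-element set has size at most C(n − 1, k − 1), with equality for 'star' families {A ⊆ [n] : |A| = k, i ∈ A} (fix an element i). For n = 342, k = 6: C(341, 5) = 37307689133.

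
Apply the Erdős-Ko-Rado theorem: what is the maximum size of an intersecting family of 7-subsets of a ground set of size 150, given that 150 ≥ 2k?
max |F| = C(149, 6) = 13725120696

The Erdős-Ko-Rado theorem states: for n ≥ 2k, an intersecting family of k-subsets of an n-element set has size at most C(n − 1, k − 1), with equality for 'star' families {A ⊆ [n] : |A| = k, i ∈ A} (fix an element i). For n = 150, k = 7: C(149, 6) = 13725120696.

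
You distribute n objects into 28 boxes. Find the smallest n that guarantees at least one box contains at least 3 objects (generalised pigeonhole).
n = (3 − 1)·28 + 1 = 57

By the generalised pigeonhole principle, to guarantee some box contains ≥ r objects we need more than (r − 1) · k objects total. Threshold: n = (r − 1) · k + 1. With r = 3 and k = 28: n = 2 · 28 + 1 = 56 + 1 = 57. For n = 56 = 2 · 28, we can put exactly 2 objects in every box, avoiding 3 in any single one — so 57 is tight.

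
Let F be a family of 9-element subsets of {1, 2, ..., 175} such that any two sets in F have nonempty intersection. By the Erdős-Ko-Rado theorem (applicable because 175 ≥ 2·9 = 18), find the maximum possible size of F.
max |F| = C(174, 8) = 17699490469791

The Erdős-Ko-Rado theorem states: for n ≥ 2k, an intersecting family of k-subsets of an n-element set has size at most C(n − 1, k − 1), with equality for 'star' families {A ⊆ [n] : |A| = k, i ∈ A} (fix an element i). For n = 175, k = 9: C(174, 8) = 17699490469791.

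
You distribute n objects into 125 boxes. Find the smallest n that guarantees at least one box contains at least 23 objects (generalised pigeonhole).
n = (23 − 1)·125 + 1 = 2751

By the generalised pigeonhole principle, to guarantee some box contains ≥ r objects we need more than (r − 1) · k objects total. Threshold: n = (r − 1) · k + 1. With r = 23 and k = 125: n = 22 · 125 + 1 = 2750 + 1 = 2751. For n = 2750 = 22 · 125, we can put exactly 22 objects in every box, avoiding 23 in any single one — so 2751 is tight.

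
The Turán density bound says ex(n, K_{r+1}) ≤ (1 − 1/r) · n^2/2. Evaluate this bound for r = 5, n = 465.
Turán density bound = (4/5) · 465^2/2 = 86490

Turán's theorem: ex(n, K_{r+1}) is achieved by the complete r-partite Turán graph T(n, r) with parts as balanced as possible, and is at most (1 − 1/r) · n^2/2. For r = 5, n = 465: the density bound is (4/5) · 216225/2 = 86490. Since 5 ∣ 465, the Turán graph T(465, 5) has parts of equal size 93, and its edge count e(T(465, 5)) = 86490 attains the density bound exactly.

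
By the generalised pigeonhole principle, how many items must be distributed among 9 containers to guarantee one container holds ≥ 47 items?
n = (47 − 1)·9 + 1 = 415

By the generalised pigeonhole principle, to guarantee some box contains ≥ r objects we need more than (r − 1) · k objects total. Threshold: n = (r − 1) · k + 1. With r = 47 and k = 9: n = 46 · 9 + 1 = 414 + 1 = 415. For n = 414 = 46 · 9, we can put exactly 46 objects in every box, avoiding 47 in any single one — so 415 is tight.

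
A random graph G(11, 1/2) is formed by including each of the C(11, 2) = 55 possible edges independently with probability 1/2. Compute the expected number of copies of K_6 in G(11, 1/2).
E[# K_6] = C(11, 6) · (1/2)^C(6, 2) = 462 / 2^15 = 231/16384 ≈ 0.014099

For each 6-subset S of vertices (there are C(11, 6) = 462 such S), let X_S = 1 if S induces a K_6 (all C(6, 2) = 15 edges present). Then P(X_S = 1) = (1/2)^15 = 1/32768. By linearity of expectation, E[# K_6] = C(11, 6) · (1/2)^15 = 462 / 32768 = 231/16384 ≈ 0.014099.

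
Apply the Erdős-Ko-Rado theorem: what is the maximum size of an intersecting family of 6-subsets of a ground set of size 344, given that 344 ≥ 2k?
max |F| = C(343, 5) = 38421292833

The Erdős-Ko-Rado theorem states: for n ≥ 2k, an intersecting family of k-subsets of an n-element set has size at most C(n − 1, k − 1), with equality for 'star' families {A ⊆ [n] : |A| = k, i ∈ A} (fix an element i). For n = 344, k = 6: C(343, 5) = 38421292833.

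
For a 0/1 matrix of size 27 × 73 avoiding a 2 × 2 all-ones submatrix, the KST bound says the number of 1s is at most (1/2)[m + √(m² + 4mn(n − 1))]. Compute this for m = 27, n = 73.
z(27, 73; 2, 2) ≤ (1/2)[27 + √(27² + 4·27·73·72)] = (1/2)[27 + √568377] = 390.4539

Kővári–Sós–Turán: let r_1, ..., r_27 be the row sums and z = Σ r_i the total number of 1s. Each pair of columns can share at most one row with both entries 1 (else a 2×2 all-ones block appears), so Σ_i C(r_i, 2) ≤ C(73, 2) = 2628. By convexity Σ_i C(r_i, 2) ≥ 27·C(z/27, 2) = z(z − 27)/(2·27), giving z² − 27z − 27·73·72 ≤ 0 and hence z ≤ (1/2)[27 + √(729 + 4·141912)] = (1/2)[27 + √568377] ≈ (1/2)(27 + 753.9078) = 390.4539.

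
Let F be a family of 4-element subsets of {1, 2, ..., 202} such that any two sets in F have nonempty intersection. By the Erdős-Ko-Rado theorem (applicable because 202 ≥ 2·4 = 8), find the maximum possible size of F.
max |F| = C(201, 3) = 1333300

Erdős-Ko-Rado (1961): when n ≥ 2k, max |F| = C(n−1, k−1). The bound is attained by the star {A : i ∈ A} for any fixed i ∈ [n]. Here C(202−1, 4−1) = C(201, 3) = 1333300.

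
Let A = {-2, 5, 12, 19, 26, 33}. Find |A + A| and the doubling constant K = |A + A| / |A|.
K = |A + A| / |A| = 11/6

Enumerate A + A = {a + b : a, b ∈ A}. With |A| = 6, there are |A|^2 = 36 ordered sum pairs; collecting distinct values, A + A = {-4, 3, 10, 17, 24, 31, 38, 45, 52, 59, 66}, so |A + A| = 11. Thus K = 11/6. Here |A + A| = 2|A| − 1 = 11, the minimum possible — so K = 11/6 is minimal, which holds iff A is an arithmetic progression.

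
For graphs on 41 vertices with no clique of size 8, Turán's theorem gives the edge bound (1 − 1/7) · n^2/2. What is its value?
Turán density bound = (6/7) · 41^2/2 = 5043/7 ≈ 720.4286

Turán's theorem: ex(n, K_{r+1}) is achieved by the complete r-partite Turán graph T(n, r) with parts as balanced as possible, and is at most (1 − 1/r) · n^2/2. For r = 7, n = 41: the density bound is (6/7) · 1681/2 = 5043/7 ≈ 720.4286. The integer-valued extremum is e(T(41, 7)) = 720, which is strictly less than the density bound 5043/7 since 7 ∤ 41 (the parts of T(41, 7) cannot all be equal).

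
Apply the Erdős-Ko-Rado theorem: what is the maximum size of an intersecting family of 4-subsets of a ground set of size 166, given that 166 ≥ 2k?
max |F| = C(165, 3) = 735130

Erdős-Ko-Rado (1961): when n ≥ 2k, max |F| = C(n−1, k−1). The bound is attained by the star {A : i ∈ A} for any fixed i ∈ [n]. Here C(166−1, 4−1) = C(165, 3) = 735130.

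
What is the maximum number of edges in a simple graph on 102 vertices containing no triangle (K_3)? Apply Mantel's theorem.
ex(102, K_3) = ⌊102^2/4⌋ = 2601

Mantel (1907): a triangle-free graph on n vertices has at most ⌊n^2/4⌋ edges, with equality for the complete bipartite graph K_{⌊n/2⌋, ⌈n/2⌉}. For n = 102: ⌊102^2/4⌋ = ⌊10404/4⌋ = 2601. The extremal graph is K_{51, 51}, which has 51·51 = 2601 edges.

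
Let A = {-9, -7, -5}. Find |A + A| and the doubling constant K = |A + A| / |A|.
K = |A + A| / |A| = 5/3

Enumerate A + A = {a + b : a, b ∈ A}. With |A| = 3, there are |A|^2 = 9 ordered sum pairs; collecting distinct values, A + A = {-18, -16, -14, -12, -10}, so |A + A| = 5. Thus K = 5/3. Here |A + A| = 2|A| − 1 = 5, the minimum possible — so K = 5/3 is minimal, which holds iff A is an arithmetic progression.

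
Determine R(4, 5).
R(4, 5) = 25

Lower bound: an explicit 2-colouring of K_{24} (typically a Paley-type or other structured construction) avoids a red K_4 and a blue K_5, showing R(4, 5) > 24.
Upper bound: the simple Erdős–Szekeres recurrence only gives R(4, 5) ≤ 32; the tight bound R(4, 5) ≤ 25 requires a sharper case analysis (or computer search) of 2-colourings of K_{25}.
Hence R(4, 5) = 25.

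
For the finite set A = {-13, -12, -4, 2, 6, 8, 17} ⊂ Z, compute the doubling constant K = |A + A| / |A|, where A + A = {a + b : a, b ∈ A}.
K = |A + A| / |A| = 26/7

Enumerate A + A = {a + b : a, b ∈ A}. With |A| = 7, there are |A|^2 = 49 ordered sum pairs; collecting distinct values, A + A = {-26, -25, -24, -17, -16, -11, -10, -8, -7, -6, -5, -4, -2, 2, 4, 5, 8, 10, 12, 13, 14, 16, 19, 23, 25, 34}, so |A + A| = 26. Thus K = 26/7. For comparison, the minimum possible |A + A| over all 7-element sets is 2·7 − 1 = 13 (so min K = 13/7), attained only by arithmetic progressions.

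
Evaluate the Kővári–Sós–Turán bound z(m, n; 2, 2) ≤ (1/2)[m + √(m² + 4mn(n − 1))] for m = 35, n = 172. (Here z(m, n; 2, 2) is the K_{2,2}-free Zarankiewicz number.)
z(35, 172; 2, 2) ≤ (1/2)[35 + √(35² + 4·35·172·171)] = (1/2)[35 + √4118905] = 1032.2543

Kővári–Sós–Turán: let r_1, ..., r_35 be the row sums and z = Σ r_i the total number of 1s. Each pair of columns can share at most one row with both entries 1 (else a 2×2 all-ones block appears), so Σ_i C(r_i, 2) ≤ C(172, 2) = 14706. By convexity Σ_i C(r_i, 2) ≥ 35·C(z/35, 2) = z(z − 35)/(2·35), giving z² − 35z − 35·172·171 ≤ 0 and hence z ≤ (1/2)[35 + √(1225 + 4·1029420)] = (1/2)[35 + √4118905] ≈ (1/2)(35 + 2029.5086) = 1032.2543.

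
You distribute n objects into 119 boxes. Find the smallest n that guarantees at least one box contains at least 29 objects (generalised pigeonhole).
n = (29 − 1)·119 + 1 = 3333

By the generalised pigeonhole principle, to guarantee some box contains ≥ r objects we need more than (r − 1) · k objects total. Threshold: n = (r − 1) · k + 1. With r = 29 and k = 119: n = 28 · 119 + 1 = 3332 + 1 = 3333. For n = 3332 = 28 · 119, we can put exactly 28 objects in every box, avoiding 29 in any single one — so 3333 is tight.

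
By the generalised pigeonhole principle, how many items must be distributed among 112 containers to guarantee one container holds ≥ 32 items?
n = (32 − 1)·112 + 1 = 3473

By the generalised pigeonhole principle, to guarantee some box contains ≥ r objects we need more than (r − 1) · k objects total. Threshold: n = (r − 1) · k + 1. With r = 32 and k = 112: n = 31 · 112 + 1 = 3472 + 1 = 3473. For n = 3472 = 31 · 112, we can put exactly 31 objects in every box, avoiding 32 in any single one — so 3473 is tight.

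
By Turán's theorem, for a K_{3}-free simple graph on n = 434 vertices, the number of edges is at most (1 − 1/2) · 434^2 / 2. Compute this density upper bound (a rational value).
Turán density bound = (1/2) · 434^2/2 = 47089

Turán's theorem: ex(n, K_{r+1}) is achieved by the complete r-partite Turán graph T(n, r) with parts as balanced as possible, and is at most (1 − 1/r) · n^2/2. For r = 2, n = 434: the density bound is (1/2) · 188356/2 = 47089. Since 2 ∣ 434, the Turán graph T(434, 2) has parts of equal size 217, and its edge count e(T(434, 2)) = 47089 attains the density bound exactly.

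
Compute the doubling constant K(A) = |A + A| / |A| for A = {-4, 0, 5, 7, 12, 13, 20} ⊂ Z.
K = |A + A| / |A| = 25/7

Enumerate A + A = {a + b : a, b ∈ A}. With |A| = 7, there are |A|^2 = 49 ordered sum pairs; collecting distinct values, A + A = {-8, -4, 0, 1, 3, 5, 7, 8, 9, 10, 12, 13, 14, 16, 17, 18, 19, 20, 24, 25, 26, 27, 32, 33, 40}, so |A + A| = 25. Thus K = 25/7. For comparison, the minimum possible |A + A| over all 7-element sets is 2·7 − 1 = 13 (so min K = 13/7), attained only by arithmetic progressions.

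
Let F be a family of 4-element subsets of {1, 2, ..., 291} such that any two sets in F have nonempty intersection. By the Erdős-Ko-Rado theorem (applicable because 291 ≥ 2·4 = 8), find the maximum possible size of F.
max |F| = C(290, 3) = 4022880

Erdős-Ko-Rado (1961): when n ≥ 2k, max |F| = C(n−1, k−1). The bound is attained by the star {A : i ∈ A} for any fixed i ∈ [n]. Here C(291−1, 4−1) = C(290, 3) = 4022880.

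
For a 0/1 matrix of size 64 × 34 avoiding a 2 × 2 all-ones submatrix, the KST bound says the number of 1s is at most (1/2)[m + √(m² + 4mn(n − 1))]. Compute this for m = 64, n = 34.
z(64, 34; 2, 2) ≤ (1/2)[64 + √(64² + 4·64·34·33)] = (1/2)[64 + √291328] = 301.874

Kővári–Sós–Turán: let r_1, ..., r_64 be the row sums and z = Σ r_i the total number of 1s. Each pair of columns can share at most one row with both entries 1 (else a 2×2 all-ones block appears), so Σ_i C(r_i, 2) ≤ C(34, 2) = 561. By convexity Σ_i C(r_i, 2) ≥ 64·C(z/64, 2) = z(z − 64)/(2·64), giving z² − 64z − 64·34·33 ≤ 0 and hence z ≤ (1/2)[64 + √(4096 + 4·71808)] = (1/2)[64 + √291328] ≈ (1/2)(64 + 539.7481) = 301.874.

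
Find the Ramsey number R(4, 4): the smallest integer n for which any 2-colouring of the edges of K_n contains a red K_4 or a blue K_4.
R(4, 4) = 18

Lower bound: an explicit 2-colouring of K_{17} (typically a Paley-type or other structured construction) avoids a red K_4 and a blue K_4, showing R(4, 4) > 17.
Upper bound: the Erdős–Szekeres recurrence R(r, t') ≤ R(r−1, t') + R(r, t'−1) yields R(4, 4) ≤ 18.
Hence R(4, 4) = 18.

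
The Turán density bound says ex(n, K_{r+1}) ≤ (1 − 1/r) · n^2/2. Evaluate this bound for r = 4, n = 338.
Turán density bound = (3/4) · 338^2/2 = 85683/2 ≈ 42841.5

Turán's theorem: ex(n, K_{r+1}) is achieved by the complete r-partite Turán graph T(n, r) with parts as balanced as possible, and is at most (1 − 1/r) · n^2/2. For r = 4, n = 338: the density bound is (3/4) · 114244/2 = 85683/2 ≈ 42841.5. The integer-valued extremum is e(T(338, 4)) = 42841, which is strictly less than the density bound 85683/2 since 4 ∤ 338 (the parts of T(338, 4) cannot all be equal).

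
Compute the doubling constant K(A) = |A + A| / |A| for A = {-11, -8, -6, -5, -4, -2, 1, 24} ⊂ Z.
K = |A + A| / |A| = 27/8

Enumerate A + A = {a + b : a, b ∈ A}. With |A| = 8, there are |A|^2 = 64 ordered sum pairs; collecting distinct values, A + A = {-22, -19, -17, -16, -15, -14, -13, -12, -11, -10, -9, -8, -7, -6, -5, -4, -3, -1, 2, 13, 16, 18, 19, 20, 22, 25, 48}, so |A + A| = 27. Thus K = 27/8. For comparison, the minimum possible |A + A| over all 8-element sets is 2·8 − 1 = 15 (so min K = 15/8), attained only by arithmetic progressions.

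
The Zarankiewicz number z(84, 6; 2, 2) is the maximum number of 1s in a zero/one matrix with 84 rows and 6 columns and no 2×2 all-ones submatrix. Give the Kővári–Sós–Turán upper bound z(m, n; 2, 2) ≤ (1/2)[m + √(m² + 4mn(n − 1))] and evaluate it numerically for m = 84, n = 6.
z(84, 6; 2, 2) ≤ (1/2)[84 + √(84² + 4·84·6·5)] = (1/2)[84 + √17136] = 107.4523

Kővári–Sós–Turán: let r_1, ..., r_84 be the row sums and z = Σ r_i the total number of 1s. Each pair of columns can share at most one row with both entries 1 (else a 2×2 all-ones block appears), so Σ_i C(r_i, 2) ≤ C(6, 2) = 15. By convexity Σ_i C(r_i, 2) ≥ 84·C(z/84, 2) = z(z − 84)/(2·84), giving z² − 84z − 84·6·5 ≤ 0 and hence z ≤ (1/2)[84 + √(7056 + 4·2520)] = (1/2)[84 + √17136] ≈ (1/2)(84 + 130.9045) = 107.4523.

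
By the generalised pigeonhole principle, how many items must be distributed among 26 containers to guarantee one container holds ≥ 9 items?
n = (9 − 1)·26 + 1 = 209

By the generalised pigeonhole principle, to guarantee some box contains ≥ r objects we need more than (r − 1) · k objects total. Threshold: n = (r − 1) · k + 1. With r = 9 and k = 26: n = 8 · 26 + 1 = 208 + 1 = 209. For n = 208 = 8 · 26, we can put exactly 8 objects in every box, avoiding 9 in any single one — so 209 is tight.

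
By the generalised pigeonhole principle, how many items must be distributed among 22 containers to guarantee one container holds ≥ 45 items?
n = (45 − 1)·22 + 1 = 969

By the generalised pigeonhole principle, to guarantee some box contains ≥ r objects we need more than (r − 1) · k objects total. Threshold: n = (r − 1) · k + 1. With r = 45 and k = 22: n = 44 · 22 + 1 = 968 + 1 = 969. For n = 968 = 44 · 22, we can put exactly 44 objects in every box, avoiding 45 in any single one — so 969 is tight.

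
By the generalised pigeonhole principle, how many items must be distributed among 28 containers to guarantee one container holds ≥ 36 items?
n = (36 − 1)·28 + 1 = 981

By the generalised pigeonhole principle, to guarantee some box contains ≥ r objects we need more than (r − 1) · k objects total. Threshold: n = (r − 1) · k + 1. With r = 36 and k = 28: n = 35 · 28 + 1 = 980 + 1 = 981. For n = 980 = 35 · 28, we can put exactly 35 objects in every box, avoiding 36 in any single one — so 981 is tight.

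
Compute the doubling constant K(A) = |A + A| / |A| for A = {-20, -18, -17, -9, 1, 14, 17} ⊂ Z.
K = |A + A| / |A| = 27/7

Enumerate A + A = {a + b : a, b ∈ A}. With |A| = 7, there are |A|^2 = 49 ordered sum pairs; collecting distinct values, A + A = {-40, -38, -37, -36, -35, -34, -29, -27, -26, -19, -18, -17, -16, -8, -6, -4, -3, -1, 0, 2, 5, 8, 15, 18, 28, 31, 34}, so |A + A| = 27. Thus K = 27/7. For comparison, the minimum possible |A + A| over all 7-element sets is 2·7 − 1 = 13 (so min K = 13/7), attained only by arithmetic progressions.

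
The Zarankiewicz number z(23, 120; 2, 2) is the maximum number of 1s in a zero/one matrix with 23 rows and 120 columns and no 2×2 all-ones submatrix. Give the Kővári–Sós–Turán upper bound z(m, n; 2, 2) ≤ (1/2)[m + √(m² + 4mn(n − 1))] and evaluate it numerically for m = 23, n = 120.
z(23, 120; 2, 2) ≤ (1/2)[23 + √(23² + 4·23·120·119)] = (1/2)[23 + √1314289] = 584.7122

Kővári–Sós–Turán: let r_1, ..., r_23 be the row sums and z = Σ r_i the total number of 1s. Each pair of columns can share at most one row with both entries 1 (else a 2×2 all-ones block appears), so Σ_i C(r_i, 2) ≤ C(120, 2) = 7140. By convexity Σ_i C(r_i, 2) ≥ 23·C(z/23, 2) = z(z − 23)/(2·23), giving z² − 23z − 23·120·119 ≤ 0 and hence z ≤ (1/2)[23 + √(529 + 4·328440)] = (1/2)[23 + √1314289] ≈ (1/2)(23 + 1146.4244) = 584.7122.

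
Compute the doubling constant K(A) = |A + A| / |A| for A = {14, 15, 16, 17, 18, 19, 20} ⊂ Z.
K = |A + A| / |A| = 13/7

Enumerate A + A = {a + b : a, b ∈ A}. With |A| = 7, there are |A|^2 = 49 ordered sum pairs; collecting distinct values, A + A = {28, 29, 30, 31, 32, 33, 34, 35, 36, 37, 38, 39, 40}, so |A + A| = 13. Thus K = 13/7. Here |A + A| = 2|A| − 1 = 13, the minimum possible — so K = 13/7 is minimal, which holds iff A is an arithmetic progression.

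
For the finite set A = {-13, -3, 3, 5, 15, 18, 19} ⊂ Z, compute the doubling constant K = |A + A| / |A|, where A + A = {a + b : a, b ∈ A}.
K = |A + A| / |A| = 26/7

Enumerate A + A = {a + b : a, b ∈ A}. With |A| = 7, there are |A|^2 = 49 ordered sum pairs; collecting distinct values, A + A = {-26, -16, -10, -8, -6, 0, 2, 5, 6, 8, 10, 12, 15, 16, 18, 20, 21, 22, 23, 24, 30, 33, 34, 36, 37, 38}, so |A + A| = 26. Thus K = 26/7. For comparison, the minimum possible |A + A| over all 7-element sets is 2·7 − 1 = 13 (so min K = 13/7), attained only by arithmetic progressions.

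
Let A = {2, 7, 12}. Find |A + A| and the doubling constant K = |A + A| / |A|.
K = |A + A| / |A| = 5/3

Enumerate A + A = {a + b : a, b ∈ A}. With |A| = 3, there are |A|^2 = 9 ordered sum pairs; collecting distinct values, A + A = {4, 9, 14, 19, 24}, so |A + A| = 5. Thus K = 5/3. Here |A + A| = 2|A| − 1 = 5, the minimum possible — so K = 5/3 is minimal, which holds iff A is an arithmetic progression.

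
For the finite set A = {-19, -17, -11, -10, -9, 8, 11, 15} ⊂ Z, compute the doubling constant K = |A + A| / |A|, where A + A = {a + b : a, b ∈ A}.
K = |A + A| / |A| = 33/8

Enumerate A + A = {a + b : a, b ∈ A}. With |A| = 8, there are |A|^2 = 64 ordered sum pairs; collecting distinct values, A + A = {-38, -36, -34, -30, -29, -28, -27, -26, -22, -21, -20, -19, -18, -11, -9, -8, -6, -4, -3, -2, -1, 0, 1, 2, 4, 5, 6, 16, 19, 22, 23, 26, 30}, so |A + A| = 33. Thus K = 33/8. For comparison, the minimum possible |A + A| over all 8-element sets is 2·8 − 1 = 15 (so min K = 15/8), attained only by arithmetic progressions.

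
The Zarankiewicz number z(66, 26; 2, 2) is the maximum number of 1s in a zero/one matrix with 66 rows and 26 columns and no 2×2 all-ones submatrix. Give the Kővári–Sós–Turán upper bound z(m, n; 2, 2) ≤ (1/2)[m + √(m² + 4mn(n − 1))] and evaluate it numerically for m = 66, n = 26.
z(66, 26; 2, 2) ≤ (1/2)[66 + √(66² + 4·66·26·25)] = (1/2)[66 + √175956] = 242.7355

Kővári–Sós–Turán: let r_1, ..., r_66 be the row sums and z = Σ r_i the total number of 1s. Each pair of columns can share at most one row with both entries 1 (else a 2×2 all-ones block appears), so Σ_i C(r_i, 2) ≤ C(26, 2) = 325. By convexity Σ_i C(r_i, 2) ≥ 66·C(z/66, 2) = z(z − 66)/(2·66), giving z² − 66z − 66·26·25 ≤ 0 and hence z ≤ (1/2)[66 + √(4356 + 4·42900)] = (1/2)[66 + √175956] ≈ (1/2)(66 + 419.4711) = 242.7355.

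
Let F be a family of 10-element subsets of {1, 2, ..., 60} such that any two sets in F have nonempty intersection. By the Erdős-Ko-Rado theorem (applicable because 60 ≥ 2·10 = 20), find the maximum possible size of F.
max |F| = C(59, 9) = 12565671261

The Erdős-Ko-Rado theorem states: for n ≥ 2k, an intersecting family of k-subsets of an n-element set has size at most C(n − 1, k − 1), with equality for 'star' families {A ⊆ [n] : |A| = k, i ∈ A} (fix an element i). For n = 60, k = 10: C(59, 9) = 12565671261.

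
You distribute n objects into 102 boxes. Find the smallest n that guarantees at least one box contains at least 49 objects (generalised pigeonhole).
n = (49 − 1)·102 + 1 = 4897

By the generalised pigeonhole principle, to guarantee some box contains ≥ r objects we need more than (r − 1) · k objects total. Threshold: n = (r − 1) · k + 1. With r = 49 and k = 102: n = 48 · 102 + 1 = 4896 + 1 = 4897. For n = 4896 = 48 · 102, we can put exactly 48 objects in every box, avoiding 49 in any single one — so 4897 is tight.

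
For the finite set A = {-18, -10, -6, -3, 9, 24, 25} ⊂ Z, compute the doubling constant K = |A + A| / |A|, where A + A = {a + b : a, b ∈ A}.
K = |A + A| / |A| = 25/7

Enumerate A + A = {a + b : a, b ∈ A}. With |A| = 7, there are |A|^2 = 49 ordered sum pairs; collecting distinct values, A + A = {-36, -28, -24, -21, -20, -16, -13, -12, -9, -6, -1, 3, 6, 7, 14, 15, 18, 19, 21, 22, 33, 34, 48, 49, 50}, so |A + A| = 25. Thus K = 25/7. For comparison, the minimum possible |A + A| over all 7-element sets is 2·7 − 1 = 13 (so min K = 13/7), attained only by arithmetic progressions.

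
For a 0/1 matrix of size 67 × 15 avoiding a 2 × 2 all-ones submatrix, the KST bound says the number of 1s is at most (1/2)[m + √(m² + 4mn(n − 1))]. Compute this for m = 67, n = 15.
z(67, 15; 2, 2) ≤ (1/2)[67 + √(67² + 4·67·15·14)] = (1/2)[67 + √60769] = 156.7568

Kővári–Sós–Turán: let r_1, ..., r_67 be the row sums and z = Σ r_i the total number of 1s. Each pair of columns can share at most one row with both entries 1 (else a 2×2 all-ones block appears), so Σ_i C(r_i, 2) ≤ C(15, 2) = 105. By convexity Σ_i C(r_i, 2) ≥ 67·C(z/67, 2) = z(z − 67)/(2·67), giving z² − 67z − 67·15·14 ≤ 0 and hence z ≤ (1/2)[67 + √(4489 + 4·14070)] = (1/2)[67 + √60769] ≈ (1/2)(67 + 246.5137) = 156.7568.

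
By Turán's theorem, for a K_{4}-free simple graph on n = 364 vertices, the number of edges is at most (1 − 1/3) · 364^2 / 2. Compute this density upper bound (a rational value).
Turán density bound = (2/3) · 364^2/2 = 132496/3 ≈ 44165.3333

Turán's theorem: ex(n, K_{r+1}) is achieved by the complete r-partite Turán graph T(n, r) with parts as balanced as possible, and is at most (1 − 1/r) · n^2/2. For r = 3, n = 364: the density bound is (2/3) · 132496/2 = 132496/3 ≈ 44165.3333. The integer-valued extremum is e(T(364, 3)) = 44165, which is strictly less than the density bound 132496/3 since 3 ∤ 364 (the parts of T(364, 3) cannot all be equal).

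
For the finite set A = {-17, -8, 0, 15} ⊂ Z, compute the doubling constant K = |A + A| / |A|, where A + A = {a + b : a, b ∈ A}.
K = |A + A| / |A| = 10/4 = 5/2

Enumerate A + A = {a + b : a, b ∈ A}. With |A| = 4, there are |A|^2 = 16 ordered sum pairs; collecting distinct values, A + A = {-34, -25, -17, -16, -8, -2, 0, 7, 15, 30}, so |A + A| = 10. Thus K = 10/4 = 5/2. For comparison, the minimum possible |A + A| over all 4-element sets is 2·4 − 1 = 7 (so min K = 7/4), attained only by arithmetic progressions.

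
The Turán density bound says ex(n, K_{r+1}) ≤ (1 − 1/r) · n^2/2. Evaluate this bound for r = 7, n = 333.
Turán density bound = (6/7) · 333^2/2 = 332667/7 ≈ 47523.8571

Turán's theorem: ex(n, K_{r+1}) is achieved by the complete r-partite Turán graph T(n, r) with parts as balanced as possible, and is at most (1 − 1/r) · n^2/2. For r = 7, n = 333: the density bound is (6/7) · 110889/2 = 332667/7 ≈ 47523.8571. The integer-valued extremum is e(T(333, 7)) = 47523, which is strictly less than the density bound 332667/7 since 7 ∤ 333 (the parts of T(333, 7) cannot all be equal).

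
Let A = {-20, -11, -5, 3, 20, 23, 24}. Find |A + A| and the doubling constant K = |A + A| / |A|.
K = |A + A| / |A| = 28/7 = 4

Enumerate A + A = {a + b : a, b ∈ A}. With |A| = 7, there are |A|^2 = 49 ordered sum pairs; collecting distinct values, A + A = {-40, -31, -25, -22, -17, -16, -10, -8, -2, 0, 3, 4, 6, 9, 12, 13, 15, 18, 19, 23, 26, 27, 40, 43, 44, 46, 47, 48}, so |A + A| = 28. Thus K = 28/7 = 4. For comparison, the minimum possible |A + A| over all 7-element sets is 2·7 − 1 = 13 (so min K = 13/7), attained only by arithmetic progressions.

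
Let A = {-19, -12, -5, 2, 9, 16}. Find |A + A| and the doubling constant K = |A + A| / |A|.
K = |A + A| / |A| = 11/6

Enumerate A + A = {a + b : a, b ∈ A}. With |A| = 6, there are |A|^2 = 36 ordered sum pairs; collecting distinct values, A + A = {-38, -31, -24, -17, -10, -3, 4, 11, 18, 25, 32}, so |A + A| = 11. Thus K = 11/6. Here |A + A| = 2|A| − 1 = 11, the minimum possible — so K = 11/6 is minimal, which holds iff A is an arithmetic progression.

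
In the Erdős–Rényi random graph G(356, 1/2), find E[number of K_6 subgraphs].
E[# K_6] = C(356, 6) · (1/2)^C(6, 2) = 2710026901296 / 2^15 = 169376681331/2048 ≈ 82703457.681152

For each 6-subset S of vertices (there are C(356, 6) = 2710026901296 such S), let X_S = 1 if S induces a K_6 (all C(6, 2) = 15 edges present). Then P(X_S = 1) = (1/2)^15 = 1/32768. By linearity of expectation, E[# K_6] = C(356, 6) · (1/2)^15 = 2710026901296 / 32768 = 169376681331/2048 ≈ 82703457.681152.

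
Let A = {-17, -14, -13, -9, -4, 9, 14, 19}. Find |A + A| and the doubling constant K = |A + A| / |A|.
K = |A + A| / |A| = 28/8 = 7/2

Enumerate A + A = {a + b : a, b ∈ A}. With |A| = 8, there are |A|^2 = 64 ordered sum pairs; collecting distinct values, A + A = {-34, -31, -30, -28, -27, -26, -23, -22, -21, -18, -17, -13, -8, -5, -4, -3, 0, 1, 2, 5, 6, 10, 15, 18, 23, 28, 33, 38}, so |A + A| = 28. Thus K = 28/8 = 7/2. For comparison, the minimum possible |A + A| over all 8-element sets is 2·8 − 1 = 15 (so min K = 15/8), attained only by arithmetic progressions.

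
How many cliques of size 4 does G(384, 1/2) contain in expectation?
E[# K_4] = C(384, 4) · (1/2)^C(4, 2) = 891881376 / 2^6 = 27871293/2 = 13935646.5

For each 4-subset S of vertices (there are C(384, 4) = 891881376 such S), let X_S = 1 if S induces a K_4 (all C(4, 2) = 6 edges present). Then P(X_S = 1) = (1/2)^6 = 1/64. By linearity of expectation, E[# K_4] = C(384, 4) · (1/2)^6 = 891881376 / 64 = 27871293/2 = 13935646.5.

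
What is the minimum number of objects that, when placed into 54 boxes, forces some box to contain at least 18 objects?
n = (18 − 1)·54 + 1 = 919

By the generalised pigeonhole principle, to guarantee some box contains ≥ r objects we need more than (r − 1) · k objects total. Threshold: n = (r − 1) · k + 1. With r = 18 and k = 54: n = 17 · 54 + 1 = 918 + 1 = 919. For n = 918 = 17 · 54, we can put exactly 17 objects in every box, avoiding 18 in any single one — so 919 is tight.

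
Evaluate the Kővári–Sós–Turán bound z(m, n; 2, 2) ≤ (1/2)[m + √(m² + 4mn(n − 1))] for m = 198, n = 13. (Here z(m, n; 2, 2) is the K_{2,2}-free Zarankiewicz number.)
z(198, 13; 2, 2) ≤ (1/2)[198 + √(198² + 4·198·13·12)] = (1/2)[198 + √162756] = 300.7151

Kővári–Sós–Turán: let r_1, ..., r_198 be the row sums and z = Σ r_i the total number of 1s. Each pair of columns can share at most one row with both entries 1 (else a 2×2 all-ones block appears), so Σ_i C(r_i, 2) ≤ C(13, 2) = 78. By convexity Σ_i C(r_i, 2) ≥ 198·C(z/198, 2) = z(z − 198)/(2·198), giving z² − 198z − 198·13·12 ≤ 0 and hence z ≤ (1/2)[198 + √(39204 + 4·30888)] = (1/2)[198 + √162756] ≈ (1/2)(198 + 403.4303) = 300.7151.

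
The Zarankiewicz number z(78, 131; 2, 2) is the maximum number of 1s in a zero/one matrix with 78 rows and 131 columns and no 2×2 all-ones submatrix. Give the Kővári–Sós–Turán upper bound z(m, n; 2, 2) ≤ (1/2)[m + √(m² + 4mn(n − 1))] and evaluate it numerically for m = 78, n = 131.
z(78, 131; 2, 2) ≤ (1/2)[78 + √(78² + 4·78·131·130)] = (1/2)[78 + √5319444] = 1192.196

Kővári–Sós–Turán: let r_1, ..., r_78 be the row sums and z = Σ r_i the total number of 1s. Each pair of columns can share at most one row with both entries 1 (else a 2×2 all-ones block appears), so Σ_i C(r_i, 2) ≤ C(131, 2) = 8515. By convexity Σ_i C(r_i, 2) ≥ 78·C(z/78, 2) = z(z − 78)/(2·78), giving z² − 78z − 78·131·130 ≤ 0 and hence z ≤ (1/2)[78 + √(6084 + 4·1328340)] = (1/2)[78 + √5319444] ≈ (1/2)(78 + 2306.392) = 1192.196.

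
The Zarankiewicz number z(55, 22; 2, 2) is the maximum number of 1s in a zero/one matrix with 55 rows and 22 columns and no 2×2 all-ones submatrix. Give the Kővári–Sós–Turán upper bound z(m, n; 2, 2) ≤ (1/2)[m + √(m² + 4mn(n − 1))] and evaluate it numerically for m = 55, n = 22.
z(55, 22; 2, 2) ≤ (1/2)[55 + √(55² + 4·55·22·21)] = (1/2)[55 + √104665] = 189.2599

Kővári–Sós–Turán: let r_1, ..., r_55 be the row sums and z = Σ r_i the total number of 1s. Each pair of columns can share at most one row with both entries 1 (else a 2×2 all-ones block appears), so Σ_i C(r_i, 2) ≤ C(22, 2) = 231. By convexity Σ_i C(r_i, 2) ≥ 55·C(z/55, 2) = z(z − 55)/(2·55), giving z² − 55z − 55·22·21 ≤ 0 and hence z ≤ (1/2)[55 + √(3025 + 4·25410)] = (1/2)[55 + √104665] ≈ (1/2)(55 + 323.5197) = 189.2599.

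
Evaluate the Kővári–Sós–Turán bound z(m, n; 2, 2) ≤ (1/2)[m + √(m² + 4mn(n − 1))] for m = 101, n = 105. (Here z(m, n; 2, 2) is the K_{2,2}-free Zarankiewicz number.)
z(101, 105; 2, 2) ≤ (1/2)[101 + √(101² + 4·101·105·104)] = (1/2)[101 + √4421881] = 1101.9135

Kővári–Sós–Turán: let r_1, ..., r_101 be the row sums and z = Σ r_i the total number of 1s. Each pair of columns can share at most one row with both entries 1 (else a 2×2 all-ones block appears), so Σ_i C(r_i, 2) ≤ C(105, 2) = 5460. By convexity Σ_i C(r_i, 2) ≥ 101·C(z/101, 2) = z(z − 101)/(2·101), giving z² − 101z − 101·105·104 ≤ 0 and hence z ≤ (1/2)[101 + √(10201 + 4·1102920)] = (1/2)[101 + √4421881] ≈ (1/2)(101 + 2102.8269) = 1101.9135.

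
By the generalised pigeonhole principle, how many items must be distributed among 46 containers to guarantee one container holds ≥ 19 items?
n = (19 − 1)·46 + 1 = 829

By the generalised pigeonhole principle, to guarantee some box contains ≥ r objects we need more than (r − 1) · k objects total. Threshold: n = (r − 1) · k + 1. With r = 19 and k = 46: n = 18 · 46 + 1 = 828 + 1 = 829. For n = 828 = 18 · 46, we can put exactly 18 objects in every box, avoiding 19 in any single one — so 829 is tight.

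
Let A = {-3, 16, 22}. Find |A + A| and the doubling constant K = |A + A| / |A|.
K = |A + A| / |A| = 6/3 = 2

Enumerate A + A = {a + b : a, b ∈ A}. With |A| = 3, there are |A|^2 = 9 ordered sum pairs; collecting distinct values, A + A = {-6, 13, 19, 32, 38, 44}, so |A + A| = 6. Thus K = 6/3 = 2. For comparison, the minimum possible |A + A| over all 3-element sets is 2·3 − 1 = 5 (so min K = 5/3), attained only by arithmetic progressions.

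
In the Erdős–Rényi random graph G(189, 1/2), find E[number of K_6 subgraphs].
E[# K_6] = C(189, 6) · (1/2)^C(6, 2) = 58429377468 / 2^15 = 14607344367/8192 ≈ 1783123.091675

For each 6-subset S of vertices (there are C(189, 6) = 58429377468 such S), let X_S = 1 if S induces a K_6 (all C(6, 2) = 15 edges present). Then P(X_S = 1) = (1/2)^15 = 1/32768. By linearity of expectation, E[# K_6] = C(189, 6) · (1/2)^15 = 58429377468 / 32768 = 14607344367/8192 ≈ 1783123.091675.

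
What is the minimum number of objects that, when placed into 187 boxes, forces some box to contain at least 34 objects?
n = (34 − 1)·187 + 1 = 6172

By the generalised pigeonhole principle, to guarantee some box contains ≥ r objects we need more than (r − 1) · k objects total. Threshold: n = (r − 1) · k + 1. With r = 34 and k = 187: n = 33 · 187 + 1 = 6171 + 1 = 6172. For n = 6171 = 33 · 187, we can put exactly 33 objects in every box, avoiding 34 in any single one — so 6172 is tight.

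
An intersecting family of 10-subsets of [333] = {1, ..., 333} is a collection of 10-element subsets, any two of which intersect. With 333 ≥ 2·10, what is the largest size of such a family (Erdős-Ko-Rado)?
max |F| = C(332, 9) = 121054363920675900

The Erdős-Ko-Rado theorem states: for n ≥ 2k, an intersecting family of k-subsets of an n-element set has size at most C(n − 1, k − 1), with equality for 'star' families {A ⊆ [n] : |A| = k, i ∈ A} (fix an element i). For n = 333, k = 10: C(332, 9) = 121054363920675900.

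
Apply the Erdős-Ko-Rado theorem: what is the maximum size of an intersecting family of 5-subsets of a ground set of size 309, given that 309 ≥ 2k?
max |F| = C(308, 4) = 367704645

Erdős-Ko-Rado (1961): when n ≥ 2k, max |F| = C(n−1, k−1). The bound is attained by the star {A : i ∈ A} for any fixed i ∈ [n]. Here C(309−1, 5−1) = C(308, 4) = 367704645.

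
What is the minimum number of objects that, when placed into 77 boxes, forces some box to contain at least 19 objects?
n = (19 − 1)·77 + 1 = 1387

By the generalised pigeonhole principle, to guarantee some box contains ≥ r objects we need more than (r − 1) · k objects total. Threshold: n = (r − 1) · k + 1. With r = 19 and k = 77: n = 18 · 77 + 1 = 1386 + 1 = 1387. For n = 1386 = 18 · 77, we can put exactly 18 objects in every box, avoiding 19 in any single one — so 1387 is tight.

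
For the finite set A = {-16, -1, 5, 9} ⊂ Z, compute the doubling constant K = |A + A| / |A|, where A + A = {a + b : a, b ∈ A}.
K = |A + A| / |A| = 10/4 = 5/2

Enumerate A + A = {a + b : a, b ∈ A}. With |A| = 4, there are |A|^2 = 16 ordered sum pairs; collecting distinct values, A + A = {-32, -17, -11, -7, -2, 4, 8, 10, 14, 18}, so |A + A| = 10. Thus K = 10/4 = 5/2. For comparison, the minimum possible |A + A| over all 4-element sets is 2·4 − 1 = 7 (so min K = 7/4), attained only by arithmetic progressions.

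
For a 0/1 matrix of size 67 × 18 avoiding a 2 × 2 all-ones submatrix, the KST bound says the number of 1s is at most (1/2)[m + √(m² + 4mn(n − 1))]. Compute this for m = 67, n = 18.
z(67, 18; 2, 2) ≤ (1/2)[67 + √(67² + 4·67·18·17)] = (1/2)[67 + √86497] = 180.5519

Kővári–Sós–Turán: let r_1, ..., r_67 be the row sums and z = Σ r_i the total number of 1s. Each pair of columns can share at most one row with both entries 1 (else a 2×2 all-ones block appears), so Σ_i C(r_i, 2) ≤ C(18, 2) = 153. By convexity Σ_i C(r_i, 2) ≥ 67·C(z/67, 2) = z(z − 67)/(2·67), giving z² − 67z − 67·18·17 ≤ 0 and hence z ≤ (1/2)[67 + √(4489 + 4·20502)] = (1/2)[67 + √86497] ≈ (1/2)(67 + 294.1037) = 180.5519.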